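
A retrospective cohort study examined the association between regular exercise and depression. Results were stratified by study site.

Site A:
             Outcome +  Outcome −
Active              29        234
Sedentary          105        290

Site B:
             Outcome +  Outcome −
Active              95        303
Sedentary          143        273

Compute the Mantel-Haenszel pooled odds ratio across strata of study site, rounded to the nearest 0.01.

0.49

OR_MH = Σ(aᵢdᵢ/nᵢ) / Σ(bᵢcᵢ/nᵢ), where nᵢ is the stratum total.
Stratum 1 (Site A): n = 658; a·d/n = 29·290/658 = 12.7812; b·c/n = 234·105/658 = 37.3404
Stratum 2 (Site B): n = 814; a·d/n = 95·273/814 = 31.8612; b·c/n = 303·143/814 = 53.2297
OR_MH = (12.7812 + 31.8612) / (37.3404 + 53.2297) = 44.6423 / 90.5702 = 0.49290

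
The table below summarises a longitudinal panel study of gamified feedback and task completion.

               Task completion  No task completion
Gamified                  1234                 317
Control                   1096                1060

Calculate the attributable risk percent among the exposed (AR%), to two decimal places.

36.11

Cells: a = 1234, b = 317, c = 1096, d = 1060.
Risk in exposed = 1234/1551 = 0.79562; risk in unexposed = 1096/2156 = 0.50835.
RR = 0.79562/0.50835 = 1.56510
AR% = (RR − 1)/RR × 100 = (1.56510 − 1)/1.56510 × 100 = 36.1062%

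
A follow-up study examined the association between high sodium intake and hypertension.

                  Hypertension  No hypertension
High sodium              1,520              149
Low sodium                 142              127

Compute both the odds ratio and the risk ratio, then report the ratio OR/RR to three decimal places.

5.288

Cells: a = 1520, b = 149, c = 142, d = 127.
OR = (1520·127)/(149·142) = 193040/21158 = 9.12374
Risk in exposed = 1520/1669 = 0.91072; risk in unexposed = 142/269 = 0.52788; RR = 1.72525
OR/RR = 9.12374 / 1.72525 = 5.28837
The outcome is not rare, so the OR lies further from 1 than the RR.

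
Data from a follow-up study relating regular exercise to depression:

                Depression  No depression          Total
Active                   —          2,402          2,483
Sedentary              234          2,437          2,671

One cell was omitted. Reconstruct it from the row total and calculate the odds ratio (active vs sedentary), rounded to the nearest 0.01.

0.35

The missing cell is in the exposed row: 2483 − 2402 = 81.
So a = 81, b = 2402, c = 234, d = 2437.
OR = (a·d)/(b·c) = (81 × 2437) / (2402 × 234) = 197397 / 562068 = 0.35120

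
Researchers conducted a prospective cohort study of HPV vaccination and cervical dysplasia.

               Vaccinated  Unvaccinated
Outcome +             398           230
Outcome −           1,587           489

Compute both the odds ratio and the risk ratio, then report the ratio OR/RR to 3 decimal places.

Reading the table with exposure as columns: a = 398 (Vaccinated, case), b = 1587 (Vaccinated, non-case), c = 230 (Unvaccinated, case), d = 489.
OR = (398·489)/(1587·230) = 194622/365010 = 0.53320
Risk in exposed = 398/1985 = 0.20050; risk in unexposed = 230/719 = 0.31989; RR = 0.62679
OR/RR = 0.53320 / 0.62679 = 0.85067
The outcome is not rare, so the OR lies further from 1 than the RR.

0.851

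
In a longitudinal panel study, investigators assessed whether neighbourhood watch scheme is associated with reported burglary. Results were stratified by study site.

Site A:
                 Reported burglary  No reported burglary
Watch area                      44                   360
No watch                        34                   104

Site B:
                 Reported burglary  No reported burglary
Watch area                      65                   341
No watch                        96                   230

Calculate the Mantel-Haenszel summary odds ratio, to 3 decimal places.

0.429

OR_MH = Σ(aᵢdᵢ/nᵢ) / Σ(bᵢcᵢ/nᵢ), where nᵢ is the stratum total.
Stratum 1 (Site A): n = 542; a·d/n = 44·104/542 = 8.4428; b·c/n = 360·34/542 = 22.5830
Stratum 2 (Site B): n = 732; a·d/n = 65·230/732 = 20.4235; b·c/n = 341·96/732 = 44.7213
OR_MH = (8.4428 + 20.4235) / (22.5830 + 44.7213) = 28.8663 / 67.3043 = 0.42889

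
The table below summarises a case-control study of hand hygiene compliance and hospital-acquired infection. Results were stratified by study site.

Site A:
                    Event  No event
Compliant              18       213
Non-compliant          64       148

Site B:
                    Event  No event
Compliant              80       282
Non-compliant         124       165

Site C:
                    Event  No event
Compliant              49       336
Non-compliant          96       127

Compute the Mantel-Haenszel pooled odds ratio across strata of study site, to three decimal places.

OR_MH = Σ(aᵢdᵢ/nᵢ) / Σ(bᵢcᵢ/nᵢ), where nᵢ is the stratum total.
Stratum 1 (Site A): n = 443; a·d/n = 18·148/443 = 6.0135; b·c/n = 213·64/443 = 30.7720
Stratum 2 (Site B): n = 651; a·d/n = 80·165/651 = 20.2765; b·c/n = 282·124/651 = 53.7143
Stratum 3 (Site C): n = 608; a·d/n = 49·127/608 = 10.2352; b·c/n = 336·96/608 = 53.0526
OR_MH = (6.0135 + 20.2765 + 10.2352) / (30.7720 + 53.7143 + 53.0526) = 36.5252 / 137.5389 = 0.26556

0.266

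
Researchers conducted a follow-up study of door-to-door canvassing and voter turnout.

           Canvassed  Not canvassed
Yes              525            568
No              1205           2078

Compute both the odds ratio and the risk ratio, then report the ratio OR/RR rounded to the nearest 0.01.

Reading the table with exposure as columns: a = 525 (Canvassed, case), b = 1205 (Canvassed, non-case), c = 568 (Not canvassed, case), d = 2078.
OR = (525·2078)/(1205·568) = 1090950/684440 = 1.59393
Risk in exposed = 525/1730 = 0.30347; risk in unexposed = 568/2646 = 0.21466; RR = 1.41369
OR/RR = 1.59393 / 1.41369 = 1.12750
The outcome is not rare, so the OR lies further from 1 than the RR.

1.13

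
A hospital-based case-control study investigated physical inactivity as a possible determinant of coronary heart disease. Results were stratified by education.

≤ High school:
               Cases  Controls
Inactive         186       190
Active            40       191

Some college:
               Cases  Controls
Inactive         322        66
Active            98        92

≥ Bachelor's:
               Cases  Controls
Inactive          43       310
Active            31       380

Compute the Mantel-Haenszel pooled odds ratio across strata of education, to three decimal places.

OR_MH = Σ(aᵢdᵢ/nᵢ) / Σ(bᵢcᵢ/nᵢ), where nᵢ is the stratum total.
Stratum 1 (≤ High school): n = 607; a·d/n = 186·191/607 = 58.5272; b·c/n = 190·40/607 = 12.5206
Stratum 2 (Some college): n = 578; a·d/n = 322·92/578 = 51.2526; b·c/n = 66·98/578 = 11.1903
Stratum 3 (≥ Bachelor's): n = 764; a·d/n = 43·380/764 = 21.3874; b·c/n = 310·31/764 = 12.5785
OR_MH = (58.5272 + 51.2526 + 21.3874) / (12.5206 + 11.1903 + 12.5785) = 131.1672 / 36.2894 = 3.61447

3.614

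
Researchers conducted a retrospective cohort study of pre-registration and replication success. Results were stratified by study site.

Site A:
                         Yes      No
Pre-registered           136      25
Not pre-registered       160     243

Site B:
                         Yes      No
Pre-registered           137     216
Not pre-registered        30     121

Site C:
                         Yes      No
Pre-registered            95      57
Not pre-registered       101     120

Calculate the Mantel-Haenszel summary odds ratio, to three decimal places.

OR_MH = Σ(aᵢdᵢ/nᵢ) / Σ(bᵢcᵢ/nᵢ), where nᵢ is the stratum total.
Stratum 1 (Site A): n = 564; a·d/n = 136·243/564 = 58.5957; b·c/n = 25·160/564 = 7.0922
Stratum 2 (Site B): n = 504; a·d/n = 137·121/504 = 32.8909; b·c/n = 216·30/504 = 12.8571
Stratum 3 (Site C): n = 373; a·d/n = 95·120/373 = 30.5630; b·c/n = 57·101/373 = 15.4343
OR_MH = (58.5957 + 32.8909 + 30.5630) / (7.0922 + 12.8571 + 15.4343) = 122.0496 / 35.3837 = 3.44932

3.449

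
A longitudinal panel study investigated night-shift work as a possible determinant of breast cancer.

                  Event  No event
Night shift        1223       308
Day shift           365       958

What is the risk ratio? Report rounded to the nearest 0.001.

2.895

Cells: a = 1223, b = 308, c = 365, d = 958.
Risk in exposed = 1223/1531 = 0.79882; risk in unexposed = 365/1323 = 0.27589.
RR = 0.79882 / 0.27589 = 2.89546
The risk among the exposed is 2.90 times that among the unexposed.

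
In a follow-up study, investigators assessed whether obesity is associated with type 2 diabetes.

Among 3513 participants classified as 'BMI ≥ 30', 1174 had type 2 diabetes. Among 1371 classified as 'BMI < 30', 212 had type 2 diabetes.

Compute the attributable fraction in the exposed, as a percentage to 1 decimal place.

From the description: a = 1174, b = 2339, c = 212, d = 1159.
Risk in exposed = 1174/3513 = 0.33419; risk in unexposed = 212/1371 = 0.15463.
RR = 0.33419/0.15463 = 2.16118
AR% = (RR − 1)/RR × 100 = (2.16118 − 1)/2.16118 × 100 = 53.7290%

53.7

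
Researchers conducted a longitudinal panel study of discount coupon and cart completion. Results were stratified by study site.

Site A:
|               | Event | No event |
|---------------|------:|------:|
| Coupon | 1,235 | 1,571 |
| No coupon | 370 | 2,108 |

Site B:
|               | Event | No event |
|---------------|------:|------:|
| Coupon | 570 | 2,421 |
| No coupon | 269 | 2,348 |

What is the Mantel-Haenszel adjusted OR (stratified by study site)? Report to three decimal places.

3.234

OR_MH = Σ(aᵢdᵢ/nᵢ) / Σ(bᵢcᵢ/nᵢ), where nᵢ is the stratum total.
Stratum 1 (Site A): n = 5284; a·d/n = 1235·2108/5284 = 492.6911; b·c/n = 1571·370/5284 = 110.0057
Stratum 2 (Site B): n = 5608; a·d/n = 570·2348/5608 = 238.6519; b·c/n = 2421·269/5608 = 116.1286
OR_MH = (492.6911 + 238.6519) / (110.0057 + 116.1286) = 731.3431 / 226.1342 = 3.23411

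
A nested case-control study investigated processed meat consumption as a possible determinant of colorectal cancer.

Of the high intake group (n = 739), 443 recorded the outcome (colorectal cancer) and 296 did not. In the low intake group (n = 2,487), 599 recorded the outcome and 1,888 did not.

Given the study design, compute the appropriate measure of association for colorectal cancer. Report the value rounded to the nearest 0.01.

From the description: a = 443, b = 296, c = 599, d = 1888.
This is a nested case-control study: participants were sampled on outcome status, so risks in the source population cannot be estimated directly — relative risk is not valid here. The odds ratio is the appropriate measure.
OR = (a·d)/(b·c) = (443 × 1888) / (296 × 599) = 836384 / 177304 = 4.71723

4.72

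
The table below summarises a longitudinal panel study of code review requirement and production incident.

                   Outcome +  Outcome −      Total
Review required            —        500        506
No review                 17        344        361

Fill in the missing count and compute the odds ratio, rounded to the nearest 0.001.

0.243

The missing cell is in the exposed row: 506 − 500 = 6.
So a = 6, b = 500, c = 17, d = 344.
OR = (a·d)/(b·c) = (6 × 344) / (500 × 17) = 2064 / 8500 = 0.24282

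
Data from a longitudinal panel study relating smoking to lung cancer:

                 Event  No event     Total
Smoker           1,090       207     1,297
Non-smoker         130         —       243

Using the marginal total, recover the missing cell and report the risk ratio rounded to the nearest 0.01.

1.57

The missing cell is in the unexposed row: 243 − 130 = 113.
So a = 1090, b = 207, c = 130, d = 113.
RR = [a/(a+b)] / [c/(c+d)] = (1090/1297) / (130/243) = 0.84040/0.53498 = 1.57090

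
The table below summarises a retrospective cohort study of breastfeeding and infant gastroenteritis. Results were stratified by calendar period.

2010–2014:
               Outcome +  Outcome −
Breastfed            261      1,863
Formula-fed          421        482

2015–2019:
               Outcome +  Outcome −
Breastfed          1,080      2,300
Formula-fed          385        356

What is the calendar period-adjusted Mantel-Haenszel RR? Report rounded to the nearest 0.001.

RR_MH = Σ(aᵢ·n₀ᵢ/nᵢ) / Σ(cᵢ·n₁ᵢ/nᵢ), with n₁ᵢ = aᵢ+bᵢ (exposed), n₀ᵢ = cᵢ+dᵢ (unexposed), nᵢ = n₁ᵢ+n₀ᵢ.
Stratum 1 (2010–2014): n₁ = 2124, n₀ = 903, n = 3027; a·n₀/n = 261·903/3027 = 77.8603; c·n₁/n = 421·2124/3027 = 295.4093
Stratum 2 (2015–2019): n₁ = 3380, n₀ = 741, n = 4121; a·n₀/n = 1080·741/4121 = 194.1956; c·n₁/n = 385·3380/4121 = 315.7729
RR_MH = (77.8603 + 194.1956) / (295.4093 + 315.7729) = 272.0558 / 611.1822 = 0.44513

0.445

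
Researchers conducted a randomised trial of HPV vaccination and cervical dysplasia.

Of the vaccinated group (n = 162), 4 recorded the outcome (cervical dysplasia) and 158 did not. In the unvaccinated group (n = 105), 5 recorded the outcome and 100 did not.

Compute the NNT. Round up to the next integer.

44

Risk in treated group = 4/162 = 0.02469; risk in control = 5/105 = 0.04762.
Absolute risk reduction = 0.04762 − 0.02469 = 0.02293
NNT = 1 / ARR = 1 / 0.02293 = 43.615 → round up → 44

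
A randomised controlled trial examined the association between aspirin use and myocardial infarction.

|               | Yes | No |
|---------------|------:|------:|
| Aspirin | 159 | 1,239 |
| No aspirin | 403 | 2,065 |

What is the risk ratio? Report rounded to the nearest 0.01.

Cells: a = 159, b = 1239, c = 403, d = 2065.
Risk in exposed = 159/1398 = 0.11373; risk in unexposed = 403/2468 = 0.16329.
RR = 0.11373 / 0.16329 = 0.69651
The risk is 30% lower among the exposed than among the unexposed.

0.70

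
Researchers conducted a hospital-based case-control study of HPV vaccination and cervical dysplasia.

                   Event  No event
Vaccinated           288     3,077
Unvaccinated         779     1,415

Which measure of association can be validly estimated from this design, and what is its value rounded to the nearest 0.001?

0.170

Cells: a = 288, b = 3077, c = 779, d = 1415.
This is a hospital-based case-control study: participants were sampled on outcome status, so risks in the source population cannot be estimated directly — relative risk is not valid here. The odds ratio is the appropriate measure.
OR = (a·d)/(b·c) = (288 × 1415) / (3077 × 779) = 407520 / 2396983 = 0.17001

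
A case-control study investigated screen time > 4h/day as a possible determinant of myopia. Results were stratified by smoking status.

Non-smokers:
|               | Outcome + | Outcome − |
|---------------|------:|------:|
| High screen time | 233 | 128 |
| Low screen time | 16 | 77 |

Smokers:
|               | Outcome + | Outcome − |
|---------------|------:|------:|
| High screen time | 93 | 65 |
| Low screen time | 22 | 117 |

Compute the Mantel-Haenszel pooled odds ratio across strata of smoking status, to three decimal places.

8.166

OR_MH = Σ(aᵢdᵢ/nᵢ) / Σ(bᵢcᵢ/nᵢ), where nᵢ is the stratum total.
Stratum 1 (Non-smokers): n = 454; a·d/n = 233·77/454 = 39.5176; b·c/n = 128·16/454 = 4.5110
Stratum 2 (Smokers): n = 297; a·d/n = 93·117/297 = 36.6364; b·c/n = 65·22/297 = 4.8148
OR_MH = (39.5176 + 36.6364) / (4.5110 + 4.8148) = 76.1540 / 9.3258 = 8.16592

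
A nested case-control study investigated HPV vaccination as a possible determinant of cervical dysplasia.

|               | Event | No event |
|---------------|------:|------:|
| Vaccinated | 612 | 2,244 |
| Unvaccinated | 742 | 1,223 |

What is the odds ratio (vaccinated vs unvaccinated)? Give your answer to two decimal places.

0.45

Cells: a = 612, b = 2244, c = 742, d = 1223.
OR = (a·d)/(b·c) = (612 × 1223) / (2244 × 742) = 748476 / 1665048 = 0.44952
Exposure is associated with lower odds of cervical dysplasia (OR = 0.45 < 1).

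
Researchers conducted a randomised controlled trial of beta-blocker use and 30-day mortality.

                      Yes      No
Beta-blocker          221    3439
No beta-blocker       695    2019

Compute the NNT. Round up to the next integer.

Risk in treated group = 221/3660 = 0.06038; risk in control = 695/2714 = 0.25608.
Absolute risk reduction = 0.25608 − 0.06038 = 0.19570
NNT = 1 / ARR = 1 / 0.19570 = 5.110 → round up → 6

6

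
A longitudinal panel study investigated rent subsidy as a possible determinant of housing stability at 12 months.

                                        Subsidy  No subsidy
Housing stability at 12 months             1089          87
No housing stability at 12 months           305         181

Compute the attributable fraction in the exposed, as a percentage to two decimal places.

58.45

Reading the table with exposure as columns: a = 1089 (Subsidy, case), b = 305 (Subsidy, non-case), c = 87 (No subsidy, case), d = 181.
Risk in exposed = 1089/1394 = 0.78121; risk in unexposed = 87/268 = 0.32463.
RR = 0.78121/0.32463 = 2.40647
AR% = (RR − 1)/RR × 100 = (2.40647 − 1)/2.40647 × 100 = 58.4454%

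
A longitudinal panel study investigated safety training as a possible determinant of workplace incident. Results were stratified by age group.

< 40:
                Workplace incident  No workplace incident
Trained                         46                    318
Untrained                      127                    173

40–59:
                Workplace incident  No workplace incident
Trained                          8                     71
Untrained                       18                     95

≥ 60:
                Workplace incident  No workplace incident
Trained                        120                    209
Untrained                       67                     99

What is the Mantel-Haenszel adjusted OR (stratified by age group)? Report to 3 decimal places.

0.417

OR_MH = Σ(aᵢdᵢ/nᵢ) / Σ(bᵢcᵢ/nᵢ), where nᵢ is the stratum total.
Stratum 1 (< 40): n = 664; a·d/n = 46·173/664 = 11.9849; b·c/n = 318·127/664 = 60.8223
Stratum 2 (40–59): n = 192; a·d/n = 8·95/192 = 3.9583; b·c/n = 71·18/192 = 6.6562
Stratum 3 (≥ 60): n = 495; a·d/n = 120·99/495 = 24.0000; b·c/n = 209·67/495 = 28.2889
OR_MH = (11.9849 + 3.9583 + 24.0000) / (60.8223 + 6.6562 + 28.2889) = 39.9433 / 95.7674 = 0.41709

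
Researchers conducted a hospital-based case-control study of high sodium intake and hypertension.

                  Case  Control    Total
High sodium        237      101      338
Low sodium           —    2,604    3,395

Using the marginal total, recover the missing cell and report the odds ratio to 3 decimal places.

7.725

The missing cell is in the unexposed row: 3395 − 2604 = 791.
So a = 237, b = 101, c = 791, d = 2604.
OR = (a·d)/(b·c) = (237 × 2604) / (101 × 791) = 617148 / 79891 = 7.72488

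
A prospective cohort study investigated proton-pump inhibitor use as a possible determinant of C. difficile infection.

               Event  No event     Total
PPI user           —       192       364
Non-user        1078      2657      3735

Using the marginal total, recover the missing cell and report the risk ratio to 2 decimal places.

1.64

The missing cell is in the exposed row: 364 − 192 = 172.
So a = 172, b = 192, c = 1078, d = 2657.
RR = [a/(a+b)] / [c/(c+d)] = (172/364) / (1078/3735) = 0.47253/0.28862 = 1.63719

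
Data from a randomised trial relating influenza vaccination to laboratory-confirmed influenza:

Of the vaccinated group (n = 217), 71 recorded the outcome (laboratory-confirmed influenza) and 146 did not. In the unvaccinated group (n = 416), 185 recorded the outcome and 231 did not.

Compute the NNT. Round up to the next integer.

Risk in treated group = 71/217 = 0.32719; risk in control = 185/416 = 0.44471.
Absolute risk reduction = 0.44471 − 0.32719 = 0.11752
NNT = 1 / ARR = 1 / 0.11752 = 8.509 → round up → 9

9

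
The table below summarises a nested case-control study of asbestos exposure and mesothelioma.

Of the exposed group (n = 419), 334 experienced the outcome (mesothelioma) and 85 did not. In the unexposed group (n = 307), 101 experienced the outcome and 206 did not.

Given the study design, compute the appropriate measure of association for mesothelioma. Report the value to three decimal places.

8.014

From the description: a = 334, b = 85, c = 101, d = 206.
This is a nested case-control study: participants were sampled on outcome status, so risks in the source population cannot be estimated directly — relative risk is not valid here. The odds ratio is the appropriate measure.
OR = (a·d)/(b·c) = (334 × 206) / (85 × 101) = 68804 / 8585 = 8.01444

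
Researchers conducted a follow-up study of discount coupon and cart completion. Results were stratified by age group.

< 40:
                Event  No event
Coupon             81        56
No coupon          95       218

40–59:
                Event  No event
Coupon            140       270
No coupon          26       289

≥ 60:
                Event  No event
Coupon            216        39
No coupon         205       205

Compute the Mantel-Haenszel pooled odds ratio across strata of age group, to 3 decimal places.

OR_MH = Σ(aᵢdᵢ/nᵢ) / Σ(bᵢcᵢ/nᵢ), where nᵢ is the stratum total.
Stratum 1 (< 40): n = 450; a·d/n = 81·218/450 = 39.2400; b·c/n = 56·95/450 = 11.8222
Stratum 2 (40–59): n = 725; a·d/n = 140·289/725 = 55.8069; b·c/n = 270·26/725 = 9.6828
Stratum 3 (≥ 60): n = 665; a·d/n = 216·205/665 = 66.5865; b·c/n = 39·205/665 = 12.0226
OR_MH = (39.2400 + 55.8069 + 66.5865) / (11.8222 + 9.6828 + 12.0226) = 161.6334 / 33.5275 = 4.82091

4.821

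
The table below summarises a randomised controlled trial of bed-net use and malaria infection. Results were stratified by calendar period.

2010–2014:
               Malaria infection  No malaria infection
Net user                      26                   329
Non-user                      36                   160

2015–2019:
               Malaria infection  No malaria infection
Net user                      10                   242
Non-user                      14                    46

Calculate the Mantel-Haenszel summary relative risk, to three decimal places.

0.324

RR_MH = Σ(aᵢ·n₀ᵢ/nᵢ) / Σ(cᵢ·n₁ᵢ/nᵢ), with n₁ᵢ = aᵢ+bᵢ (exposed), n₀ᵢ = cᵢ+dᵢ (unexposed), nᵢ = n₁ᵢ+n₀ᵢ.
Stratum 1 (2010–2014): n₁ = 355, n₀ = 196, n = 551; a·n₀/n = 26·196/551 = 9.2486; c·n₁/n = 36·355/551 = 23.1942
Stratum 2 (2015–2019): n₁ = 252, n₀ = 60, n = 312; a·n₀/n = 10·60/312 = 1.9231; c·n₁/n = 14·252/312 = 11.3077
RR_MH = (9.2486 + 1.9231) / (23.1942 + 11.3077) = 11.1717 / 34.5019 = 0.32380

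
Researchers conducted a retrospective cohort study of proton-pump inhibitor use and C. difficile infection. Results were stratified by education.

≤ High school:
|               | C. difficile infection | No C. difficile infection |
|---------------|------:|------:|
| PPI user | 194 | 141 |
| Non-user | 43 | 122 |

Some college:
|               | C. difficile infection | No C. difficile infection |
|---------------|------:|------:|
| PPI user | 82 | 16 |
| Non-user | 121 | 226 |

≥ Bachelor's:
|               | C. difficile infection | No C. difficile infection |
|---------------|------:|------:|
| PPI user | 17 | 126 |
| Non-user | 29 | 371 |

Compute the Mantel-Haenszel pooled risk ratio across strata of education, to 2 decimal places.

2.23

RR_MH = Σ(aᵢ·n₀ᵢ/nᵢ) / Σ(cᵢ·n₁ᵢ/nᵢ), with n₁ᵢ = aᵢ+bᵢ (exposed), n₀ᵢ = cᵢ+dᵢ (unexposed), nᵢ = n₁ᵢ+n₀ᵢ.
Stratum 1 (≤ High school): n₁ = 335, n₀ = 165, n = 500; a·n₀/n = 194·165/500 = 64.0200; c·n₁/n = 43·335/500 = 28.8100
Stratum 2 (Some college): n₁ = 98, n₀ = 347, n = 445; a·n₀/n = 82·347/445 = 63.9416; c·n₁/n = 121·98/445 = 26.6472
Stratum 3 (≥ Bachelor's): n₁ = 143, n₀ = 400, n = 543; a·n₀/n = 17·400/543 = 12.5230; c·n₁/n = 29·143/543 = 7.6372
RR_MH = (64.0200 + 63.9416 + 12.5230) / (28.8100 + 26.6472 + 7.6372) = 140.4846 / 63.0944 = 2.22658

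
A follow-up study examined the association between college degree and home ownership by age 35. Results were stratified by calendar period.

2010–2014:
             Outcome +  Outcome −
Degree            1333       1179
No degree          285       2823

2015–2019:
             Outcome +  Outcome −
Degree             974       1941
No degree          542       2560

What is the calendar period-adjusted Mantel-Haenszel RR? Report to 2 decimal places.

3.18

RR_MH = Σ(aᵢ·n₀ᵢ/nᵢ) / Σ(cᵢ·n₁ᵢ/nᵢ), with n₁ᵢ = aᵢ+bᵢ (exposed), n₀ᵢ = cᵢ+dᵢ (unexposed), nᵢ = n₁ᵢ+n₀ᵢ.
Stratum 1 (2010–2014): n₁ = 2512, n₀ = 3108, n = 5620; a·n₀/n = 1333·3108/5620 = 737.1822; c·n₁/n = 285·2512/5620 = 127.3879
Stratum 2 (2015–2019): n₁ = 2915, n₀ = 3102, n = 6017; a·n₀/n = 974·3102/6017 = 502.1353; c·n₁/n = 542·2915/6017 = 262.5777
RR_MH = (737.1822 + 502.1353) / (127.3879 + 262.5777) = 1239.3175 / 389.9656 = 3.17802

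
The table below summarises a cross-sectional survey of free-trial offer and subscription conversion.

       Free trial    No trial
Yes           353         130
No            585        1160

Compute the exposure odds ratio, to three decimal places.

Reading the table with exposure as columns: a = 353 (Free trial, case), b = 585 (Free trial, non-case), c = 130 (No trial, case), d = 1160.
OR = (a·d)/(b·c) = (353 × 1160) / (585 × 130) = 409480 / 76050 = 5.38435
The odds of subscription conversion are about 5.38 times as high in the free trial group.

5.384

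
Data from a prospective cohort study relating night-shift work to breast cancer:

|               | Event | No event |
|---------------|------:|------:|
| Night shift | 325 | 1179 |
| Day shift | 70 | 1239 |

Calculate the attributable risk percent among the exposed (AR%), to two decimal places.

Cells: a = 325, b = 1179, c = 70, d = 1239.
Risk in exposed = 325/1504 = 0.21609; risk in unexposed = 70/1309 = 0.05348.
RR = 0.21609/0.05348 = 4.04089
AR% = (RR − 1)/RR × 100 = (4.04089 − 1)/4.04089 × 100 = 75.2530%

75.25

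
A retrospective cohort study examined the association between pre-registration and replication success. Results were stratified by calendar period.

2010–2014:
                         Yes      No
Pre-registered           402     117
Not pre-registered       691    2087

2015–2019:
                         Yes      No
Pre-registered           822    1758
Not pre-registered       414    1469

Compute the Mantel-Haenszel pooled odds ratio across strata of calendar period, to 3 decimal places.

OR_MH = Σ(aᵢdᵢ/nᵢ) / Σ(bᵢcᵢ/nᵢ), where nᵢ is the stratum total.
Stratum 1 (2010–2014): n = 3297; a·d/n = 402·2087/3297 = 254.4659; b·c/n = 117·691/3297 = 24.5214
Stratum 2 (2015–2019): n = 4463; a·d/n = 822·1469/4463 = 270.5620; b·c/n = 1758·414/4463 = 163.0769
OR_MH = (254.4659 + 270.5620) / (24.5214 + 163.0769) = 525.0278 / 187.5982 = 2.79868

2.799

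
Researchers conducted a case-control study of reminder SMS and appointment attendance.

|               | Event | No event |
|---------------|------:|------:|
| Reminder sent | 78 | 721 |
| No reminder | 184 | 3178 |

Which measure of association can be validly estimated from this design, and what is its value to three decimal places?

1.869

Cells: a = 78, b = 721, c = 184, d = 3178.
This is a case-control study: participants were sampled on outcome status, so risks in the source population cannot be estimated directly — relative risk is not valid here. The odds ratio is the appropriate measure.
OR = (a·d)/(b·c) = (78 × 3178) / (721 × 184) = 247884 / 132664 = 1.86851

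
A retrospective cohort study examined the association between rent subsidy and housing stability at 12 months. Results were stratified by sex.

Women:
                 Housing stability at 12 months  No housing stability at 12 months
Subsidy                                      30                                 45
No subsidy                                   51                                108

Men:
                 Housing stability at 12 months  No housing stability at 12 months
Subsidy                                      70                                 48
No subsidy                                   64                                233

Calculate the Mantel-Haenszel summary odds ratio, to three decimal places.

3.088

OR_MH = Σ(aᵢdᵢ/nᵢ) / Σ(bᵢcᵢ/nᵢ), where nᵢ is the stratum total.
Stratum 1 (Women): n = 234; a·d/n = 30·108/234 = 13.8462; b·c/n = 45·51/234 = 9.8077
Stratum 2 (Men): n = 415; a·d/n = 70·233/415 = 39.3012; b·c/n = 48·64/415 = 7.4024
OR_MH = (13.8462 + 39.3012) / (9.8077 + 7.4024) = 53.1474 / 17.2101 = 3.08815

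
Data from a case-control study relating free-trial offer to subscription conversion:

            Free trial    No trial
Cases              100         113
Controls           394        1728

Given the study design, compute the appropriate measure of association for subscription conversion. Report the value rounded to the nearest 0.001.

Reading the table with exposure as columns: a = 100 (Free trial, case), b = 394 (Free trial, non-case), c = 113 (No trial, case), d = 1728.
This is a case-control study: participants were sampled on outcome status, so risks in the source population cannot be estimated directly — relative risk is not valid here. The odds ratio is the appropriate measure.
OR = (a·d)/(b·c) = (100 × 1728) / (394 × 113) = 172800 / 44522 = 3.88123

3.881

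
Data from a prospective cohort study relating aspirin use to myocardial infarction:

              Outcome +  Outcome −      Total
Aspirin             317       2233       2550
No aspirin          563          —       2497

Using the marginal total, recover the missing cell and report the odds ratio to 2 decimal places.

The missing cell is in the unexposed row: 2497 − 563 = 1934.
So a = 317, b = 2233, c = 563, d = 1934.
OR = (a·d)/(b·c) = (317 × 1934) / (2233 × 563) = 613078 / 1257179 = 0.48766

0.49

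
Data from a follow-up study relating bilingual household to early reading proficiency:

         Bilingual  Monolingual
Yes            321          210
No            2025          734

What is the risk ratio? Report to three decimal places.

0.615

Reading the table with exposure as columns: a = 321 (Bilingual, case), b = 2025 (Bilingual, non-case), c = 210 (Monolingual, case), d = 734.
Risk in exposed = 321/2346 = 0.13683; risk in unexposed = 210/944 = 0.22246.
RR = 0.13683 / 0.22246 = 0.61508
The risk is 38% lower among the exposed than among the unexposed.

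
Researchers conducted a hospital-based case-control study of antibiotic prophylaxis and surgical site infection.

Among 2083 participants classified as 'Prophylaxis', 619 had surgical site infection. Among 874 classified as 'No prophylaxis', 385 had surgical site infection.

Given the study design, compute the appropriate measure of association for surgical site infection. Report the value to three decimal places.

From the description: a = 619, b = 1464, c = 385, d = 489.
This is a hospital-based case-control study: participants were sampled on outcome status, so risks in the source population cannot be estimated directly — relative risk is not valid here. The odds ratio is the appropriate measure.
OR = (a·d)/(b·c) = (619 × 489) / (1464 × 385) = 302691 / 563640 = 0.53703

0.537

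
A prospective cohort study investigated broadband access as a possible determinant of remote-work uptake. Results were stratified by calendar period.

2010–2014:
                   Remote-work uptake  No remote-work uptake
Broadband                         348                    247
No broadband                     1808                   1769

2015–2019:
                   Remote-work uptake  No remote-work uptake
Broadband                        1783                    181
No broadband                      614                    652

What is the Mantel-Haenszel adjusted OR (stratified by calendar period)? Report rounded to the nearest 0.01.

OR_MH = Σ(aᵢdᵢ/nᵢ) / Σ(bᵢcᵢ/nᵢ), where nᵢ is the stratum total.
Stratum 1 (2010–2014): n = 4172; a·d/n = 348·1769/4172 = 147.5580; b·c/n = 247·1808/4172 = 107.0412
Stratum 2 (2015–2019): n = 3230; a·d/n = 1783·652/3230 = 359.9121; b·c/n = 181·614/3230 = 34.4068
OR_MH = (147.5580 + 359.9121) / (107.0412 + 34.4068) = 507.4701 / 141.4480 = 3.58768

3.59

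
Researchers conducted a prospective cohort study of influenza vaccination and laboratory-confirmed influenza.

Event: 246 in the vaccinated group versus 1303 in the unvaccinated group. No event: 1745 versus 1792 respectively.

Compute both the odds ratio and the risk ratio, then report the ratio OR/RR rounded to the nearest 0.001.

0.661

From the description: a = 246, b = 1745, c = 1303, d = 1792.
OR = (246·1792)/(1745·1303) = 440832/2273735 = 0.19388
Risk in exposed = 246/1991 = 0.12356; risk in unexposed = 1303/3095 = 0.42100; RR = 0.29348
OR/RR = 0.19388 / 0.29348 = 0.66062
The outcome is not rare, so the OR lies further from 1 than the RR.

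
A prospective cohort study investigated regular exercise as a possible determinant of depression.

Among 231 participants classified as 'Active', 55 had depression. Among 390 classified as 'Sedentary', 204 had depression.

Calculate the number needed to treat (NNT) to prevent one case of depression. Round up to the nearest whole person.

Risk in treated group = 55/231 = 0.23810; risk in control = 204/390 = 0.52308.
Absolute risk reduction = 0.52308 − 0.23810 = 0.28498
NNT = 1 / ARR = 1 / 0.28498 = 3.509 → round up → 4

4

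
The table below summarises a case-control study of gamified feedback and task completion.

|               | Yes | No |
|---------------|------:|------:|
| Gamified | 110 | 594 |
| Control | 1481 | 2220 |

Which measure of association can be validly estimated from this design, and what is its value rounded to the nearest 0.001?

0.278

Cells: a = 110, b = 594, c = 1481, d = 2220.
This is a case-control study: participants were sampled on outcome status, so risks in the source population cannot be estimated directly — relative risk is not valid here. The odds ratio is the appropriate measure.
OR = (a·d)/(b·c) = (110 × 2220) / (594 × 1481) = 244200 / 879714 = 0.27759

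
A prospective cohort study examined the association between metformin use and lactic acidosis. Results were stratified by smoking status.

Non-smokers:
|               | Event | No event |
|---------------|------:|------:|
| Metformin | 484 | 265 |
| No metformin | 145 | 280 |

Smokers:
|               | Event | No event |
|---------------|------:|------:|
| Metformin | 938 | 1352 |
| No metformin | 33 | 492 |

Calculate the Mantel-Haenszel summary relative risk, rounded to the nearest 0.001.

RR_MH = Σ(aᵢ·n₀ᵢ/nᵢ) / Σ(cᵢ·n₁ᵢ/nᵢ), with n₁ᵢ = aᵢ+bᵢ (exposed), n₀ᵢ = cᵢ+dᵢ (unexposed), nᵢ = n₁ᵢ+n₀ᵢ.
Stratum 1 (Non-smokers): n₁ = 749, n₀ = 425, n = 1174; a·n₀/n = 484·425/1174 = 175.2129; c·n₁/n = 145·749/1174 = 92.5085
Stratum 2 (Smokers): n₁ = 2290, n₀ = 525, n = 2815; a·n₀/n = 938·525/2815 = 174.9378; c·n₁/n = 33·2290/2815 = 26.8455
RR_MH = (175.2129 + 174.9378) / (92.5085 + 26.8455) = 350.1508 / 119.3540 = 2.93372

2.934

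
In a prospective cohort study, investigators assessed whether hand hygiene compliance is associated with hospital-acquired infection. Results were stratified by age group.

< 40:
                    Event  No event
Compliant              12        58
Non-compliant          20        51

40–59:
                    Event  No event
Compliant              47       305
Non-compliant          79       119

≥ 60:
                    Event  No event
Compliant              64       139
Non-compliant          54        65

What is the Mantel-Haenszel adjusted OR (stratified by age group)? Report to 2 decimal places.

0.36

OR_MH = Σ(aᵢdᵢ/nᵢ) / Σ(bᵢcᵢ/nᵢ), where nᵢ is the stratum total.
Stratum 1 (< 40): n = 141; a·d/n = 12·51/141 = 4.3404; b·c/n = 58·20/141 = 8.2270
Stratum 2 (40–59): n = 550; a·d/n = 47·119/550 = 10.1691; b·c/n = 305·79/550 = 43.8091
Stratum 3 (≥ 60): n = 322; a·d/n = 64·65/322 = 12.9193; b·c/n = 139·54/322 = 23.3106
OR_MH = (4.3404 + 10.1691 + 12.9193) / (8.2270 + 43.8091 + 23.3106) = 27.4288 / 75.3466 = 0.36403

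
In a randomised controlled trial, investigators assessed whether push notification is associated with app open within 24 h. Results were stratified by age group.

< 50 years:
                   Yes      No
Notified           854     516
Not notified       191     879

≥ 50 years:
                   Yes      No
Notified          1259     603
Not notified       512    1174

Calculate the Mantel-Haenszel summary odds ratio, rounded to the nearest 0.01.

OR_MH = Σ(aᵢdᵢ/nᵢ) / Σ(bᵢcᵢ/nᵢ), where nᵢ is the stratum total.
Stratum 1 (< 50 years): n = 2440; a·d/n = 854·879/2440 = 307.6500; b·c/n = 516·191/2440 = 40.3918
Stratum 2 (≥ 50 years): n = 3548; a·d/n = 1259·1174/3548 = 416.5913; b·c/n = 603·512/3548 = 87.0169
OR_MH = (307.6500 + 416.5913) / (40.3918 + 87.0169) = 724.2413 / 127.4087 = 5.68439

5.68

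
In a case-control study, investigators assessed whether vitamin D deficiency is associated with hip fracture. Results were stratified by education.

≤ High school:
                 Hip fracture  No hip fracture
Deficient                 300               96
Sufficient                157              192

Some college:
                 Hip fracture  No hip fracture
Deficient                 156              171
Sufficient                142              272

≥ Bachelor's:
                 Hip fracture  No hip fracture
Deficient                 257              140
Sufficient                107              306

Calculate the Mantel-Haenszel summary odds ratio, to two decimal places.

3.24

OR_MH = Σ(aᵢdᵢ/nᵢ) / Σ(bᵢcᵢ/nᵢ), where nᵢ is the stratum total.
Stratum 1 (≤ High school): n = 745; a·d/n = 300·192/745 = 77.3154; b·c/n = 96·157/745 = 20.2309
Stratum 2 (Some college): n = 741; a·d/n = 156·272/741 = 57.2632; b·c/n = 171·142/741 = 32.7692
Stratum 3 (≥ Bachelor's): n = 810; a·d/n = 257·306/810 = 97.0889; b·c/n = 140·107/810 = 18.4938
OR_MH = (77.3154 + 57.2632 + 97.0889) / (20.2309 + 32.7692 + 18.4938) = 231.6675 / 71.4939 = 3.24038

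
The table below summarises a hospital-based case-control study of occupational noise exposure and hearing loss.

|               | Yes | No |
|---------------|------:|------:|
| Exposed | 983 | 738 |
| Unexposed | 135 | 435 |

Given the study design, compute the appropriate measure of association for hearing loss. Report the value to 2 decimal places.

4.29

Cells: a = 983, b = 738, c = 135, d = 435.
This is a hospital-based case-control study: participants were sampled on outcome status, so risks in the source population cannot be estimated directly — relative risk is not valid here. The odds ratio is the appropriate measure.
OR = (a·d)/(b·c) = (983 × 435) / (738 × 135) = 427605 / 99630 = 4.29193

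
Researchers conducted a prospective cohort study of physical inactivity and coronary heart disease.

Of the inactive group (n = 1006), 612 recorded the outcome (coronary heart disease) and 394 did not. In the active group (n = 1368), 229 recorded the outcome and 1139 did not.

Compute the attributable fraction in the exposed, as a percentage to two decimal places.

72.48

From the description: a = 612, b = 394, c = 229, d = 1139.
Risk in exposed = 612/1006 = 0.60835; risk in unexposed = 229/1368 = 0.16740.
RR = 0.60835/0.16740 = 3.63416
AR% = (RR − 1)/RR × 100 = (3.63416 − 1)/3.63416 × 100 = 72.4833%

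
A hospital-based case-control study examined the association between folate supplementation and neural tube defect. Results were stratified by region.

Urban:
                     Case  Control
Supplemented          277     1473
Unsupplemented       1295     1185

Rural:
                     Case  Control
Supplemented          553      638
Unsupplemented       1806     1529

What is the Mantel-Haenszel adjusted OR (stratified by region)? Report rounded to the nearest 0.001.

OR_MH = Σ(aᵢdᵢ/nᵢ) / Σ(bᵢcᵢ/nᵢ), where nᵢ is the stratum total.
Stratum 1 (Urban): n = 4230; a·d/n = 277·1185/4230 = 77.5993; b·c/n = 1473·1295/4230 = 450.9539
Stratum 2 (Rural): n = 4526; a·d/n = 553·1529/4526 = 186.8177; b·c/n = 638·1806/4526 = 254.5798
OR_MH = (77.5993 + 186.8177) / (450.9539 + 254.5798) = 264.4170 / 705.5337 = 0.37478

0.375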